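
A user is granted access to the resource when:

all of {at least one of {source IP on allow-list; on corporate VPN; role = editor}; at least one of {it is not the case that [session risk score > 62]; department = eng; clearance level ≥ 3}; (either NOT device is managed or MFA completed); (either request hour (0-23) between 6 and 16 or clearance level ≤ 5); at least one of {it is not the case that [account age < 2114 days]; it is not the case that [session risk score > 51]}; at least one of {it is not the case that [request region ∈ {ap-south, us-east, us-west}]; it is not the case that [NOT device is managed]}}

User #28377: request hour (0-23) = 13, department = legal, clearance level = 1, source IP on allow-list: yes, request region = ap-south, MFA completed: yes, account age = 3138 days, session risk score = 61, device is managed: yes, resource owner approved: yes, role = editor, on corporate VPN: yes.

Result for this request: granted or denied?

Granted

Atomic conditions:
  source IP on allow-list: yes → true
  on corporate VPN: yes → true
  role = editor: editor == editor is true
  session risk score > 62: 61 > 62 is false
  department = eng: legal == eng is false
  clearance level ≥ 3: 1 ≥ 3 is false
  NOT device is managed: yes → false
  MFA completed: yes → true
  request hour (0-23) between 6 and 16: 13 in [6, 16] is true
  clearance level ≤ 5: 1 ≤ 5 is true
  account age < 2114 days: 3138 < 2114 is false
  session risk score > 51: 61 > 51 is true
  request region ∈ {ap-south, us-east, us-west}: ap-south is in the set → true
Combine:
[1] true OR true OR true = true
[2.1] NOT false = true
[2] true OR false OR false = true
[3] false OR true = true
[4] true OR true = true
[5.1] NOT false = true
[5.2] NOT true = false
[5] true OR false = true
[6.1] NOT true = false
[6.2] NOT false = true
[6] false OR true = true
[root] true AND true AND true AND true AND true AND true = true
Overall: true → granted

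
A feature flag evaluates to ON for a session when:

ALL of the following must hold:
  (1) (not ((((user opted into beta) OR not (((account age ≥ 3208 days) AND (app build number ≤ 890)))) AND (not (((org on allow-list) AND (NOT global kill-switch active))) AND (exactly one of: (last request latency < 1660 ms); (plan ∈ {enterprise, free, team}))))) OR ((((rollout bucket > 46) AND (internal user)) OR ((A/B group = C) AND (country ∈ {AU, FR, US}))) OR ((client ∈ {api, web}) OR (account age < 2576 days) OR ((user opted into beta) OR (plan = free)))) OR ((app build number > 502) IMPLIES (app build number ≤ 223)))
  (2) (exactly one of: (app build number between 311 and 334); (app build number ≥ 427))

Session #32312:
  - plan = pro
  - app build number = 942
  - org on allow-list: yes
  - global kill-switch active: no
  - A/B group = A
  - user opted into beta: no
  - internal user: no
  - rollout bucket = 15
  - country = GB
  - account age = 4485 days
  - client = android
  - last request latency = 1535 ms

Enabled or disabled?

Atomic conditions:
  user opted into beta: no → false
  account age ≥ 3208 days: 4485 ≥ 3208 is true
  app build number ≤ 890: 942 ≤ 890 is false
  org on allow-list: yes → true
  NOT global kill-switch active: no → true
  last request latency < 1660 ms: 1535 < 1660 is true
  plan ∈ {enterprise, free, team}: pro is not in the set → false
  rollout bucket > 46: 15 > 46 is false
  internal user: no → false
  A/B group = C: A == C is false
  country ∈ {AU, FR, US}: GB is not in the set → false
  client ∈ {api, web}: android is not in the set → false
  account age < 2576 days: 4485 < 2576 is false
  plan = free: pro == free is false
  app build number > 502: 942 > 502 is true
  app build number ≤ 223: 942 ≤ 223 is false
  app build number between 311 and 334: 942 in [311, 334] is false
  app build number ≥ 427: 942 ≥ 427 is true
Combine:
[1.1.1.1.2.1] true AND false = false
[1.1.1.1.2] NOT false = true
[1.1.1.1] false OR true = true
[1.1.1.2.1.1] true AND true = true
[1.1.1.2.1] NOT true = false
[1.1.1.2.2] exactly-one(true, false) = true
[1.1.1.2] false AND true = false
[1.1.1] true AND false = false
[1.1] NOT false = true
[1.2.1.1] false AND false = false
[1.2.1.2] false AND false = false
[1.2.1] false OR false = false
[1.2.2.3] false OR false = false
[1.2.2] false OR false OR false = false
[1.2] false OR false = false
[1.3] true → false = false
[1] true OR false OR false = true
[2] exactly-one(false, true) = true
[root] true AND true = true
Overall: true → enabled

Enabled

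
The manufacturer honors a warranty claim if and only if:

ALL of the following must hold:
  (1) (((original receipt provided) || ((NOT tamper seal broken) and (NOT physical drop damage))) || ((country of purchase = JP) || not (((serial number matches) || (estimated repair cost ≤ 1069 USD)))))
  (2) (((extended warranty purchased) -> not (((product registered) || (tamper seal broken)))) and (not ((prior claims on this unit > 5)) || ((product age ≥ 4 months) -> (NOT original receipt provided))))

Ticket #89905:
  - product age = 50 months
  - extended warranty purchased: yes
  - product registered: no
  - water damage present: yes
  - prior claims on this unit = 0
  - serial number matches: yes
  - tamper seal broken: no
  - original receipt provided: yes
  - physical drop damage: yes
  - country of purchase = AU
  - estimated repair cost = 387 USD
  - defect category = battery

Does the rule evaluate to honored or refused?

Honored

Atomic conditions:
  original receipt provided: yes → true
  NOT tamper seal broken: no → true
  NOT physical drop damage: yes → false
  country of purchase = JP: AU == JP is false
  serial number matches: yes → true
  estimated repair cost ≤ 1069 USD: 387 ≤ 1069 is true
  extended warranty purchased: yes → true
  product registered: no → false
  tamper seal broken: no → false
  prior claims on this unit > 5: 0 > 5 is false
  product age ≥ 4 months: 50 ≥ 4 is true
  NOT original receipt provided: yes → false
Combine:
[1.1.2] true AND false = false
[1.1] true OR false = true
[1.2.2.1] true OR true = true
[1.2.2] NOT true = false
[1.2] false OR false = false
[1] true OR false = true
[2.1.2.1] false OR false = false
[2.1.2] NOT false = true
[2.1] true → true = true
[2.2.1] NOT false = true
[2.2.2] true → false = false
[2.2] true OR false = true
[2] true AND true = true
[root] true AND true = true
Overall: true → honored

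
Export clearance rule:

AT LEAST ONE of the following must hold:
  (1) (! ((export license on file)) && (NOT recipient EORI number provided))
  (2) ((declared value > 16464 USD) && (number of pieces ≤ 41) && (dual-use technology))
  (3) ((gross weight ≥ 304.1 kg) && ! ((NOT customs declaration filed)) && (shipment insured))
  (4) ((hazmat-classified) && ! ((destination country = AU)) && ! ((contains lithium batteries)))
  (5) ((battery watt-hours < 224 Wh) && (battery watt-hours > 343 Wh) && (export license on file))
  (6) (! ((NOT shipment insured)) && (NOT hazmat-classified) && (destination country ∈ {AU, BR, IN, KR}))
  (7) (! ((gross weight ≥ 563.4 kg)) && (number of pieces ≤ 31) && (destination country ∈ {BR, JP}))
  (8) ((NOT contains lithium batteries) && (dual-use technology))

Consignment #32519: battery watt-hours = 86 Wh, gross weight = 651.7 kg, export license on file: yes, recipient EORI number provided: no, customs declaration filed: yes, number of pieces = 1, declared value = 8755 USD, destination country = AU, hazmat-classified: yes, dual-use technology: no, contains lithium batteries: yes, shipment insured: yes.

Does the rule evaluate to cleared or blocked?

Cleared

Atomic conditions:
  export license on file: yes → true
  NOT recipient EORI number provided: no → true
  declared value > 16464 USD: 8755 > 16464 is false
  number of pieces ≤ 41: 1 ≤ 41 is true
  dual-use technology: no → false
  gross weight ≥ 304.1 kg: 651.7 ≥ 304.1 is true
  NOT customs declaration filed: yes → false
  shipment insured: yes → true
  hazmat-classified: yes → true
  destination country = AU: AU == AU is true
  contains lithium batteries: yes → true
  battery watt-hours < 224 Wh: 86 < 224 is true
  battery watt-hours > 343 Wh: 86 > 343 is false
  NOT shipment insured: yes → false
  NOT hazmat-classified: yes → false
  destination country ∈ {AU, BR, IN, KR}: AU is in the set → true
  gross weight ≥ 563.4 kg: 651.7 ≥ 563.4 is true
  number of pieces ≤ 31: 1 ≤ 31 is true
  destination country ∈ {BR, JP}: AU is not in the set → false
  NOT contains lithium batteries: yes → false
Combine:
[1.1] NOT true = false
[1] false AND true = false
[2] false AND true AND false = false
[3.2] NOT false = true
[3] true AND true AND true = true
[4.2] NOT true = false
[4.3] NOT true = false
[4] true AND false AND false = false
[5] true AND false AND true = false
[6.1] NOT false = true
[6] true AND false AND true = false
[7.1] NOT true = false
[7] false AND true AND false = false
[8] false AND false = false
[root] false OR false OR true OR false OR false OR false OR false OR false = true
Overall: true → cleared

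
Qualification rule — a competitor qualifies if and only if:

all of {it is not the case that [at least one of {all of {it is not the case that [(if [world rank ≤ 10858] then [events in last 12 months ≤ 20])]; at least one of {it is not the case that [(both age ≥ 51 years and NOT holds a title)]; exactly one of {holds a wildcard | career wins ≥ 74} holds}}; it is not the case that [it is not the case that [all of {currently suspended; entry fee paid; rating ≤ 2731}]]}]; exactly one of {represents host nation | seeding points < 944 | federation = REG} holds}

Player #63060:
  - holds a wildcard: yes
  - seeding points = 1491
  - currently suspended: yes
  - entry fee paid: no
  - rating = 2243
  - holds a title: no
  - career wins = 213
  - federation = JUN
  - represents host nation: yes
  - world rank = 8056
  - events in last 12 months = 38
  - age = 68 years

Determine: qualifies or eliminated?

Qualifies

Atomic conditions:
  world rank ≤ 10858: 8056 ≤ 10858 is true
  events in last 12 months ≤ 20: 38 ≤ 20 is false
  age ≥ 51 years: 68 ≥ 51 is true
  NOT holds a title: no → true
  holds a wildcard: yes → true
  career wins ≥ 74: 213 ≥ 74 is true
  currently suspended: yes → true
  entry fee paid: no → false
  rating ≤ 2731: 2243 ≤ 2731 is true
  represents host nation: yes → true
  seeding points < 944: 1491 < 944 is false
  federation = REG: JUN == REG is false
Combine:
[1.1.1.1.1] true → false = false
[1.1.1.1] NOT false = true
[1.1.1.2.1.1] true AND true = true
[1.1.1.2.1] NOT true = false
[1.1.1.2.2] exactly-one(true, true) = false
[1.1.1.2] false OR false = false
[1.1.1] true AND false = false
[1.1.2.1.1] true AND false AND true = false
[1.1.2.1] NOT false = true
[1.1.2] NOT true = false
[1.1] false OR false = false
[1] NOT false = true
[2] exactly-one(true, false, false) = true
[root] true AND true = true
Overall: true → qualifies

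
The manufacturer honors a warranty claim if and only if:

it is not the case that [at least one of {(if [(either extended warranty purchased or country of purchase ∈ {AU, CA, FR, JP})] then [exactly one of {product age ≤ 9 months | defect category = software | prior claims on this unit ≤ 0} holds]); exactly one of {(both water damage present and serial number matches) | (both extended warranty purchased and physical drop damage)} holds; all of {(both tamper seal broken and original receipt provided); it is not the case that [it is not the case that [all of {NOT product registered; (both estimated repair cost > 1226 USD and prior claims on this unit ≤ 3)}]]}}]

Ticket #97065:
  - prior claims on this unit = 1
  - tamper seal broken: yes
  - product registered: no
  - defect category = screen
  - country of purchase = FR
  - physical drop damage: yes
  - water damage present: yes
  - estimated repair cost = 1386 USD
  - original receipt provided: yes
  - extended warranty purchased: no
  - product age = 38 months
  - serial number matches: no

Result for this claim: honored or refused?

Atomic conditions:
  extended warranty purchased: no → false
  country of purchase ∈ {AU, CA, FR, JP}: FR is in the set → true
  product age ≤ 9 months: 38 ≤ 9 is false
  defect category = software: screen == software is false
  prior claims on this unit ≤ 0: 1 ≤ 0 is false
  water damage present: yes → true
  serial number matches: no → false
  physical drop damage: yes → true
  tamper seal broken: yes → true
  original receipt provided: yes → true
  NOT product registered: no → true
  estimated repair cost > 1226 USD: 1386 > 1226 is true
  prior claims on this unit ≤ 3: 1 ≤ 3 is true
Combine:
[1.1.1] false OR true = true
[1.1.2] exactly-one(false, false, false) = false
[1.1] true → false = false
[1.2.1] true AND false = false
[1.2.2] false AND true = false
[1.2] exactly-one(false, false) = false
[1.3.1] true AND true = true
[1.3.2.1.1.2] true AND true = true
[1.3.2.1.1] true AND true = true
[1.3.2.1] NOT true = false
[1.3.2] NOT false = true
[1.3] true AND true = true
[1] false OR false OR true = true
[root] NOT true = false
Overall: false → refused

Refused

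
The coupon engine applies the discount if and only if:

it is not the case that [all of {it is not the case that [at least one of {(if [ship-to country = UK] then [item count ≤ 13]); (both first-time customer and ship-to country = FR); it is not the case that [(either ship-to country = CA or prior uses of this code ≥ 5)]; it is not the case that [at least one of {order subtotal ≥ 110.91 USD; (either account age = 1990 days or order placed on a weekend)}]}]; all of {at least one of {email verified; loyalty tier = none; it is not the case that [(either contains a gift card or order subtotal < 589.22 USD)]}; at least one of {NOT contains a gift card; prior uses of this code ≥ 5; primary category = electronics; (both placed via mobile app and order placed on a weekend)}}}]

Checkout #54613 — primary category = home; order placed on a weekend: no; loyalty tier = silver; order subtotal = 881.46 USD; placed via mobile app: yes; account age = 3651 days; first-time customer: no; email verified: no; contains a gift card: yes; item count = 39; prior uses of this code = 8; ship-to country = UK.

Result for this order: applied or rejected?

Applied

Atomic conditions:
  ship-to country = UK: UK == UK is true
  item count ≤ 13: 39 ≤ 13 is false
  first-time customer: no → false
  ship-to country = FR: UK == FR is false
  ship-to country = CA: UK == CA is false
  prior uses of this code ≥ 5: 8 ≥ 5 is true
  order subtotal ≥ 110.91 USD: 881.46 ≥ 110.91 is true
  account age = 1990 days: 3651 == 1990 is false
  order placed on a weekend: no → false
  email verified: no → false
  loyalty tier = none: silver == none is false
  contains a gift card: yes → true
  order subtotal < 589.22 USD: 881.46 < 589.22 is false
  NOT contains a gift card: yes → false
  primary category = electronics: home == electronics is false
  placed via mobile app: yes → true
Combine:
[1.1.1.1] true → false = false
[1.1.1.2] false AND false = false
[1.1.1.3.1] false OR true = true
[1.1.1.3] NOT true = false
[1.1.1.4.1.2] false OR false = false
[1.1.1.4.1] true OR false = true
[1.1.1.4] NOT true = false
[1.1.1] false OR false OR false OR false = false
[1.1] NOT false = true
[1.2.1.3.1] true OR false = true
[1.2.1.3] NOT true = false
[1.2.1] false OR false OR false = false
[1.2.2.4] true AND false = false
[1.2.2] false OR true OR false OR false = true
[1.2] false AND true = false
[1] true AND false = false
[root] NOT false = true
Overall: true → applied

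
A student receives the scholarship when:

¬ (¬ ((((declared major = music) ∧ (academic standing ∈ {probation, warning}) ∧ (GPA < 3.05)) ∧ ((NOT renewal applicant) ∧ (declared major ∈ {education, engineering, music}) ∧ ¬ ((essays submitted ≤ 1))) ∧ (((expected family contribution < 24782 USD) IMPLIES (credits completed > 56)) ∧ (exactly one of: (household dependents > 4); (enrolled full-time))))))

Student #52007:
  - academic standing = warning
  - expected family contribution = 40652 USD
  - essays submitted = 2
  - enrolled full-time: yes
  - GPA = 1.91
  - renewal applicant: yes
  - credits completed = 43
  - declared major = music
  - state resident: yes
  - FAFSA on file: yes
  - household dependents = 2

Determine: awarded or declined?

Declined

Atomic conditions:
  declared major = music: music == music is true
  academic standing ∈ {probation, warning}: warning is in the set → true
  GPA < 3.05: 1.91 < 3.05 is true
  NOT renewal applicant: yes → false
  declared major ∈ {education, engineering, music}: music is in the set → true
  essays submitted ≤ 1: 2 ≤ 1 is false
  expected family contribution < 24782 USD: 40652 < 24782 is false
  credits completed > 56: 43 > 56 is false
  household dependents > 4: 2 > 4 is false
  enrolled full-time: yes → true
Combine:
[1.1.1] true AND true AND true = true
[1.1.2.3] NOT false = true
[1.1.2] false AND true AND true = false
[1.1.3.1] false → false (antecedent false ⇒ implication holds) = true
[1.1.3.2] exactly-one(false, true) = true
[1.1.3] true AND true = true
[1.1] true AND false AND true = false
[1] NOT false = true
[root] NOT true = false
Overall: false → declined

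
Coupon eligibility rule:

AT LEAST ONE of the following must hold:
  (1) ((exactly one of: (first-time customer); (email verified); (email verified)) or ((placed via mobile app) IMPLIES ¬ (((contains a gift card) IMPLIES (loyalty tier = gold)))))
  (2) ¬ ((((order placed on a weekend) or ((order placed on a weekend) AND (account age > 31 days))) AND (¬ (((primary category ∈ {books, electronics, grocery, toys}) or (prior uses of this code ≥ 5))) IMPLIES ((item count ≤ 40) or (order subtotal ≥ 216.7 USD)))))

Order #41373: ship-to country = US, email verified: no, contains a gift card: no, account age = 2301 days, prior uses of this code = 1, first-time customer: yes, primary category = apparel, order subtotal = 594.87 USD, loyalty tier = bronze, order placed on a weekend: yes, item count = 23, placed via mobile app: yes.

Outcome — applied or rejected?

Atomic conditions:
  first-time customer: yes → true
  email verified: no → false
  placed via mobile app: yes → true
  contains a gift card: no → false
  loyalty tier = gold: bronze == gold is false
  order placed on a weekend: yes → true
  account age > 31 days: 2301 > 31 is true
  primary category ∈ {books, electronics, grocery, toys}: apparel is not in the set → false
  prior uses of this code ≥ 5: 1 ≥ 5 is false
  item count ≤ 40: 23 ≤ 40 is true
  order subtotal ≥ 216.7 USD: 594.87 ≥ 216.7 is true
Combine:
[1.1] exactly-one(true, false, false) = true
[1.2.2.1] false → false (antecedent false ⇒ implication holds) = true
[1.2.2] NOT true = false
[1.2] true → false = false
[1] true OR false = true
[2.1.1.2] true AND true = true
[2.1.1] true OR true = true
[2.1.2.1.1] false OR false = false
[2.1.2.1] NOT false = true
[2.1.2.2] true OR true = true
[2.1.2] true → true = true
[2.1] true AND true = true
[2] NOT true = false
[root] true OR false = true
Overall: true → applied

Applied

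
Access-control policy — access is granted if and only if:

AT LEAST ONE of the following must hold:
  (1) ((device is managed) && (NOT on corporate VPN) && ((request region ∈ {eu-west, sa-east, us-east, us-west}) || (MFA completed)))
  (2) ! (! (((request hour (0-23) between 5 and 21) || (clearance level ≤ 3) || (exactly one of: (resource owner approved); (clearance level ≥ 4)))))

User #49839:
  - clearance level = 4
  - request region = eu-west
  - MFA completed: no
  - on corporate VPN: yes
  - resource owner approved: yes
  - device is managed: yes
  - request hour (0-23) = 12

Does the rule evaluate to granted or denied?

Atomic conditions:
  device is managed: yes → true
  NOT on corporate VPN: yes → false
  request region ∈ {eu-west, sa-east, us-east, us-west}: eu-west is in the set → true
  MFA completed: no → false
  request hour (0-23) between 5 and 21: 12 in [5, 21] is true
  clearance level ≤ 3: 4 ≤ 3 is false
  resource owner approved: yes → true
  clearance level ≥ 4: 4 ≥ 4 is true
Combine:
[1.3] true OR false = true
[1] true AND false AND true = false
[2.1.1.3] exactly-one(true, true) = false
[2.1.1] true OR false OR false = true
[2.1] NOT true = false
[2] NOT false = true
[root] false OR true = true
Overall: true → granted

Granted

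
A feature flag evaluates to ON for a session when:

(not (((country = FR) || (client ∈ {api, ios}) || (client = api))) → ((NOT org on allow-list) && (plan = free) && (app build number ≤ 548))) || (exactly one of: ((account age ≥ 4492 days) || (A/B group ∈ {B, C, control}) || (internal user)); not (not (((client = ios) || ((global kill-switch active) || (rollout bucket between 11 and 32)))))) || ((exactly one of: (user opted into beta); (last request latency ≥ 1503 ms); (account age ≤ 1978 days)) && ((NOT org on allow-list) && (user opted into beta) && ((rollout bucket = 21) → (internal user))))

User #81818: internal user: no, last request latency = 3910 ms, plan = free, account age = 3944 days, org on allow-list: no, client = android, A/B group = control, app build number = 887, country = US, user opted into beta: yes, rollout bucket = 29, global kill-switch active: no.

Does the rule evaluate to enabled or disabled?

Atomic conditions:
  country = FR: US == FR is false
  client ∈ {api, ios}: android is not in the set → false
  client = api: android == api is false
  NOT org on allow-list: no → true
  plan = free: free == free is true
  app build number ≤ 548: 887 ≤ 548 is false
  account age ≥ 4492 days: 3944 ≥ 4492 is false
  A/B group ∈ {B, C, control}: control is in the set → true
  internal user: no → false
  client = ios: android == ios is false
  global kill-switch active: no → false
  rollout bucket between 11 and 32: 29 in [11, 32] is true
  user opted into beta: yes → true
  last request latency ≥ 1503 ms: 3910 ≥ 1503 is true
  account age ≤ 1978 days: 3944 ≤ 1978 is false
  rollout bucket = 21: 29 == 21 is false
Combine:
[1.1.1] false OR false OR false = false
[1.1] NOT false = true
[1.2] true AND true AND false = false
[1] true → false = false
[2.1] false OR true OR false = true
[2.2.1.1.2] false OR true = true
[2.2.1.1] false OR true = true
[2.2.1] NOT true = false
[2.2] NOT false = true
[2] exactly-one(true, true) = false
[3.1] exactly-one(true, true, false) = false
[3.2.3] false → false (antecedent false ⇒ implication holds) = true
[3.2] true AND true AND true = true
[3] false AND true = false
[root] false OR false OR false = false
Overall: false → disabled

Disabled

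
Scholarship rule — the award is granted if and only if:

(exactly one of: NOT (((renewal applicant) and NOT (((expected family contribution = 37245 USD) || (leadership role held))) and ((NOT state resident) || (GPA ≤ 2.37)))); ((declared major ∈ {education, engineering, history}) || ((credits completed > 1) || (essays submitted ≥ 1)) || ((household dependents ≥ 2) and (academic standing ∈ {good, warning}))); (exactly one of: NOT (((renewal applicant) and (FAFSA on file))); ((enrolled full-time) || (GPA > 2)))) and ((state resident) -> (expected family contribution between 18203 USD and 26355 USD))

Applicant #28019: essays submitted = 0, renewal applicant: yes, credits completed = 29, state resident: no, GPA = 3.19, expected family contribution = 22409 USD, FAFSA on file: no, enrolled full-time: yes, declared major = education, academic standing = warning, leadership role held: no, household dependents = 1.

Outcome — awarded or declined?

Awarded

Atomic conditions:
  renewal applicant: yes → true
  expected family contribution = 37245 USD: 22409 == 37245 is false
  leadership role held: no → false
  NOT state resident: no → true
  GPA ≤ 2.37: 3.19 ≤ 2.37 is false
  declared major ∈ {education, engineering, history}: education is in the set → true
  credits completed > 1: 29 > 1 is true
  essays submitted ≥ 1: 0 ≥ 1 is false
  household dependents ≥ 2: 1 ≥ 2 is false
  academic standing ∈ {good, warning}: warning is in the set → true
  FAFSA on file: no → false
  enrolled full-time: yes → true
  GPA > 2: 3.19 > 2 is true
  state resident: no → false
  expected family contribution between 18203 USD and 26355 USD: 22409 in [18203, 26355] is true
Combine:
[1.1.1.2.1] false OR false = false
[1.1.1.2] NOT false = true
[1.1.1.3] true OR false = true
[1.1.1] true AND true AND true = true
[1.1] NOT true = false
[1.2.2] true OR false = true
[1.2.3] false AND true = false
[1.2] true OR true OR false = true
[1.3.1.1] true AND false = false
[1.3.1] NOT false = true
[1.3.2] true OR true = true
[1.3] exactly-one(true, true) = false
[1] exactly-one(false, true, false) = true
[2] false → true (antecedent false ⇒ implication holds) = true
[root] true AND true = true
Overall: true → awarded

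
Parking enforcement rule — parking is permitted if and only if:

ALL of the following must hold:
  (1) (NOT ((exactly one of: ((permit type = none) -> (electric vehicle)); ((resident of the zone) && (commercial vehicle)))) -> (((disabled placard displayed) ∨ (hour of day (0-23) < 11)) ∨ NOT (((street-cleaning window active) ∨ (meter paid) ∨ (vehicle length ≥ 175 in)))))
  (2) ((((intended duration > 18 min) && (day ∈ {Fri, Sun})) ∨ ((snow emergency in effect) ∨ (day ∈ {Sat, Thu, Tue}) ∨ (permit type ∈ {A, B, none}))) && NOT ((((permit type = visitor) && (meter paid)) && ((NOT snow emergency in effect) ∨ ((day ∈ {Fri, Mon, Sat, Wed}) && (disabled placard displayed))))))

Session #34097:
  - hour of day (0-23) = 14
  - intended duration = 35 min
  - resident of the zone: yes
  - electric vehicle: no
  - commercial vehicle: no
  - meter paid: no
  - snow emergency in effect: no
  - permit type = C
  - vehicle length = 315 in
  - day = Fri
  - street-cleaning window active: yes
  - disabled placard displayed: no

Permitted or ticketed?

Atomic conditions:
  permit type = none: C == none is false
  electric vehicle: no → false
  resident of the zone: yes → true
  commercial vehicle: no → false
  disabled placard displayed: no → false
  hour of day (0-23) < 11: 14 < 11 is false
  street-cleaning window active: yes → true
  meter paid: no → false
  vehicle length ≥ 175 in: 315 ≥ 175 is true
  intended duration > 18 min: 35 > 18 is true
  day ∈ {Fri, Sun}: Fri is in the set → true
  snow emergency in effect: no → false
  day ∈ {Sat, Thu, Tue}: Fri is not in the set → false
  permit type ∈ {A, B, none}: C is not in the set → false
  permit type = visitor: C == visitor is false
  NOT snow emergency in effect: no → true
  day ∈ {Fri, Mon, Sat, Wed}: Fri is in the set → true
Combine:
[1.1.1.1] false → false (antecedent false ⇒ implication holds) = true
[1.1.1.2] true AND false = false
[1.1.1] exactly-one(true, false) = true
[1.1] NOT true = false
[1.2.1] false OR false = false
[1.2.2.1] true OR false OR true = true
[1.2.2] NOT true = false
[1.2] false OR false = false
[1] false → false (antecedent false ⇒ implication holds) = true
[2.1.1] true AND true = true
[2.1.2] false OR false OR false = false
[2.1] true OR false = true
[2.2.1.1] false AND false = false
[2.2.1.2.2] true AND false = false
[2.2.1.2] true OR false = true
[2.2.1] false AND true = false
[2.2] NOT false = true
[2] true AND true = true
[root] true AND true = true
Overall: true → permitted

Permitted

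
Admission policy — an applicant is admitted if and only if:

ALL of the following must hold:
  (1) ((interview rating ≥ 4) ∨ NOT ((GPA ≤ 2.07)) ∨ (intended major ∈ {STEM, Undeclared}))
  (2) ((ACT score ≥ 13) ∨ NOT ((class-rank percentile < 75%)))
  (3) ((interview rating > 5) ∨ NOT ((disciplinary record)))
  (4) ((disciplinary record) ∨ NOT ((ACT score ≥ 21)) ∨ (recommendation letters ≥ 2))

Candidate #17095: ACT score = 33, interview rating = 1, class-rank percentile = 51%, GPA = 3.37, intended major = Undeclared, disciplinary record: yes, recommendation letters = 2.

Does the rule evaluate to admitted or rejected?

Atomic conditions:
  interview rating ≥ 4: 1 ≥ 4 is false
  GPA ≤ 2.07: 3.37 ≤ 2.07 is false
  intended major ∈ {STEM, Undeclared}: Undeclared is in the set → true
  ACT score ≥ 13: 33 ≥ 13 is true
  class-rank percentile < 75%: 51 < 75 is true
  interview rating > 5: 1 > 5 is false
  disciplinary record: yes → true
  ACT score ≥ 21: 33 ≥ 21 is true
  recommendation letters ≥ 2: 2 ≥ 2 is true
Combine:
[1.2] NOT false = true
[1] false OR true OR true = true
[2.2] NOT true = false
[2] true OR false = true
[3.2] NOT true = false
[3] false OR false = false
[4.2] NOT true = false
[4] true OR false OR true = true
[root] true AND true AND false AND true = false
Overall: false → rejected

Rejected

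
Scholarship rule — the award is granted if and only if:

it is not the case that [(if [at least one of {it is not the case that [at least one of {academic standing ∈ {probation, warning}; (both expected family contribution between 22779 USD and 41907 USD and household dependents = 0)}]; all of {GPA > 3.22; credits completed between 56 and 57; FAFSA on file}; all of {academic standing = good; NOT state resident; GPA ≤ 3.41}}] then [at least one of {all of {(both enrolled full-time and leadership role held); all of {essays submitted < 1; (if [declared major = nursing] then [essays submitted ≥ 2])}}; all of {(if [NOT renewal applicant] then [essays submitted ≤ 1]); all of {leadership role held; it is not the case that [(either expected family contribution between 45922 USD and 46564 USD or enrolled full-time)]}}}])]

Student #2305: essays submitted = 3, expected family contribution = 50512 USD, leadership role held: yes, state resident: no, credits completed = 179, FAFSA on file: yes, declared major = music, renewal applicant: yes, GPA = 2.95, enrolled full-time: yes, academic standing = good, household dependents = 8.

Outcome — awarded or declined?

Awarded

Atomic conditions:
  academic standing ∈ {probation, warning}: good is not in the set → false
  expected family contribution between 22779 USD and 41907 USD: 50512 in [22779, 41907] is false
  household dependents = 0: 8 == 0 is false
  GPA > 3.22: 2.95 > 3.22 is false
  credits completed between 56 and 57: 179 in [56, 57] is false
  FAFSA on file: yes → true
  academic standing = good: good == good is true
  NOT state resident: no → true
  GPA ≤ 3.41: 2.95 ≤ 3.41 is true
  enrolled full-time: yes → true
  leadership role held: yes → true
  essays submitted < 1: 3 < 1 is false
  declared major = nursing: music == nursing is false
  essays submitted ≥ 2: 3 ≥ 2 is true
  NOT renewal applicant: yes → false
  essays submitted ≤ 1: 3 ≤ 1 is false
  expected family contribution between 45922 USD and 46564 USD: 50512 in [45922, 46564] is false
Combine:
[1.1.1.1.2] false AND false = false
[1.1.1.1] false OR false = false
[1.1.1] NOT false = true
[1.1.2] false AND false AND true = false
[1.1.3] true AND true AND true = true
[1.1] true OR false OR true = true
[1.2.1.1] true AND true = true
[1.2.1.2.2] false → true (antecedent false ⇒ implication holds) = true
[1.2.1.2] false AND true = false
[1.2.1] true AND false = false
[1.2.2.1] false → false (antecedent false ⇒ implication holds) = true
[1.2.2.2.2.1] false OR true = true
[1.2.2.2.2] NOT true = false
[1.2.2.2] true AND false = false
[1.2.2] true AND false = false
[1.2] false OR false = false
[1] true → false = false
[root] NOT false = true
Overall: true → awarded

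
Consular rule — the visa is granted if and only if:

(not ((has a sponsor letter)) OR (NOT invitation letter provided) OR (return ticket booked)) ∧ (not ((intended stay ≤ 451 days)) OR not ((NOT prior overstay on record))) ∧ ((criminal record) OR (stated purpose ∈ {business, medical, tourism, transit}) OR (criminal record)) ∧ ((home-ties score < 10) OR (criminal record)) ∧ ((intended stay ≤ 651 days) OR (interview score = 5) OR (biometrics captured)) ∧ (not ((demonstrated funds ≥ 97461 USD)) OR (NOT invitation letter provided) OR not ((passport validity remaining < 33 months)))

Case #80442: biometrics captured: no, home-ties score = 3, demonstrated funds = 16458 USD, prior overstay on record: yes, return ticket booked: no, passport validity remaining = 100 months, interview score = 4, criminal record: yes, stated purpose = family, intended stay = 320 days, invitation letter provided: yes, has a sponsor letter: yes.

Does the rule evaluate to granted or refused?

Refused

Atomic conditions:
  has a sponsor letter: yes → true
  NOT invitation letter provided: yes → false
  return ticket booked: no → false
  intended stay ≤ 451 days: 320 ≤ 451 is true
  NOT prior overstay on record: yes → false
  criminal record: yes → true
  stated purpose ∈ {business, medical, tourism, transit}: family is not in the set → false
  home-ties score < 10: 3 < 10 is true
  intended stay ≤ 651 days: 320 ≤ 651 is true
  interview score = 5: 4 == 5 is false
  biometrics captured: no → false
  demonstrated funds ≥ 97461 USD: 16458 ≥ 97461 is false
  passport validity remaining < 33 months: 100 < 33 is false
Combine:
[1.1] NOT true = false
[1] false OR false OR false = false
[2.1] NOT true = false
[2.2] NOT false = true
[2] false OR true = true
[3] true OR false OR true = true
[4] true OR true = true
[5] true OR false OR false = true
[6.1] NOT false = true
[6.3] NOT false = true
[6] true OR false OR true = true
[root] false AND true AND true AND true AND true AND true = false
Overall: false → refused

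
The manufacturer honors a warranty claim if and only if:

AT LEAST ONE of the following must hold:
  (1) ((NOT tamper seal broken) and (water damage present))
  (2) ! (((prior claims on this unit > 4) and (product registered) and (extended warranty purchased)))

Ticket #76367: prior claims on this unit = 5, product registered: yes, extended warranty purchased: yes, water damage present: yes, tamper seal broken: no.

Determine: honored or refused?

Atomic conditions:
  NOT tamper seal broken: no → true
  water damage present: yes → true
  prior claims on this unit > 4: 5 > 4 is true
  product registered: yes → true
  extended warranty purchased: yes → true
Combine:
[1] true AND true = true
[2.1] true AND true AND true = true
[2] NOT true = false
[root] true OR false = true
Overall: true → honored

Honored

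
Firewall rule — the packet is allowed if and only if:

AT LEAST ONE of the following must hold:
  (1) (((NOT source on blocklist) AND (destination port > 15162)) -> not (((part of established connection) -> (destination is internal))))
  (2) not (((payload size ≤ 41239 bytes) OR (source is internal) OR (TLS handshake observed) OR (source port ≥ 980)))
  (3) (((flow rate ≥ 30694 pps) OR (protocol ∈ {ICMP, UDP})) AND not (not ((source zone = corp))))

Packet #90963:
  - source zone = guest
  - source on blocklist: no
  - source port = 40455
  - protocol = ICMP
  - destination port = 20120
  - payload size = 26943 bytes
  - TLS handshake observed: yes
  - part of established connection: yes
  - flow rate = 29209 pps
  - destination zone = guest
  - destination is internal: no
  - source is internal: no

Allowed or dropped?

Allowed

Atomic conditions:
  NOT source on blocklist: no → true
  destination port > 15162: 20120 > 15162 is true
  part of established connection: yes → true
  destination is internal: no → false
  payload size ≤ 41239 bytes: 26943 ≤ 41239 is true
  source is internal: no → false
  TLS handshake observed: yes → true
  source port ≥ 980: 40455 ≥ 980 is true
  flow rate ≥ 30694 pps: 29209 ≥ 30694 is false
  protocol ∈ {ICMP, UDP}: ICMP is in the set → true
  source zone = corp: guest == corp is false
Combine:
[1.1] true AND true = true
[1.2.1] true → false = false
[1.2] NOT false = true
[1] true → true = true
[2.1] true OR false OR true OR true = true
[2] NOT true = false
[3.1] false OR true = true
[3.2.1] NOT false = true
[3.2] NOT true = false
[3] true AND false = false
[root] true OR false OR false = true
Overall: true → allowed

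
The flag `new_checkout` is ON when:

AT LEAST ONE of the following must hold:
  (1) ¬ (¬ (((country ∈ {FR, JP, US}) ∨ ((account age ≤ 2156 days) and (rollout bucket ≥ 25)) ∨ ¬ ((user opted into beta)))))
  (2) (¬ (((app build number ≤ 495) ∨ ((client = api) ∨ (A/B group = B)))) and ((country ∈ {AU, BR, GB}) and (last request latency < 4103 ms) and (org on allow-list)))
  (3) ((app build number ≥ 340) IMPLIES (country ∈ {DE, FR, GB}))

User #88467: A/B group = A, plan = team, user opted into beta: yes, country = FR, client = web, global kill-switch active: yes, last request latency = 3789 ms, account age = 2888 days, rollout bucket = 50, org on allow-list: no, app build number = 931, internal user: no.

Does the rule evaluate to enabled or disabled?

Atomic conditions:
  country ∈ {FR, JP, US}: FR is in the set → true
  account age ≤ 2156 days: 2888 ≤ 2156 is false
  rollout bucket ≥ 25: 50 ≥ 25 is true
  user opted into beta: yes → true
  app build number ≤ 495: 931 ≤ 495 is false
  client = api: web == api is false
  A/B group = B: A == B is false
  country ∈ {AU, BR, GB}: FR is not in the set → false
  last request latency < 4103 ms: 3789 < 4103 is true
  org on allow-list: no → false
  app build number ≥ 340: 931 ≥ 340 is true
  country ∈ {DE, FR, GB}: FR is in the set → true
Combine:
[1.1.1.2] false AND true = false
[1.1.1.3] NOT true = false
[1.1.1] true OR false OR false = true
[1.1] NOT true = false
[1] NOT false = true
[2.1.1.2] false OR false = false
[2.1.1] false OR false = false
[2.1] NOT false = true
[2.2] false AND true AND false = false
[2] true AND false = false
[3] true → true = true
[root] true OR false OR true = true
Overall: true → enabled

Enabled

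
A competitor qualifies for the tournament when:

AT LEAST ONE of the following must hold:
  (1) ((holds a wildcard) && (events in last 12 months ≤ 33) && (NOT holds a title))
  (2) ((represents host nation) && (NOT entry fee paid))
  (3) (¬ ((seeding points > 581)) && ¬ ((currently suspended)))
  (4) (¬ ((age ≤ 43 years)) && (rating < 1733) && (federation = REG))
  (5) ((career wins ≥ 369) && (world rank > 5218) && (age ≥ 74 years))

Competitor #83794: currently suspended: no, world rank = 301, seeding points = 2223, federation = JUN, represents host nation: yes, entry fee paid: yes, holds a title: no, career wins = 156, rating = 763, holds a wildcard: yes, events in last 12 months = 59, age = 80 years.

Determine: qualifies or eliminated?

Eliminated

Atomic conditions:
  holds a wildcard: yes → true
  events in last 12 months ≤ 33: 59 ≤ 33 is false
  NOT holds a title: no → true
  represents host nation: yes → true
  NOT entry fee paid: yes → false
  seeding points > 581: 2223 > 581 is true
  currently suspended: no → false
  age ≤ 43 years: 80 ≤ 43 is false
  rating < 1733: 763 < 1733 is true
  federation = REG: JUN == REG is false
  career wins ≥ 369: 156 ≥ 369 is false
  world rank > 5218: 301 > 5218 is false
  age ≥ 74 years: 80 ≥ 74 is true
Combine:
[1] true AND false AND true = false
[2] true AND false = false
[3.1] NOT true = false
[3.2] NOT false = true
[3] false AND true = false
[4.1] NOT false = true
[4] true AND true AND false = false
[5] false AND false AND true = false
[root] false OR false OR false OR false OR false = false
Overall: false → eliminated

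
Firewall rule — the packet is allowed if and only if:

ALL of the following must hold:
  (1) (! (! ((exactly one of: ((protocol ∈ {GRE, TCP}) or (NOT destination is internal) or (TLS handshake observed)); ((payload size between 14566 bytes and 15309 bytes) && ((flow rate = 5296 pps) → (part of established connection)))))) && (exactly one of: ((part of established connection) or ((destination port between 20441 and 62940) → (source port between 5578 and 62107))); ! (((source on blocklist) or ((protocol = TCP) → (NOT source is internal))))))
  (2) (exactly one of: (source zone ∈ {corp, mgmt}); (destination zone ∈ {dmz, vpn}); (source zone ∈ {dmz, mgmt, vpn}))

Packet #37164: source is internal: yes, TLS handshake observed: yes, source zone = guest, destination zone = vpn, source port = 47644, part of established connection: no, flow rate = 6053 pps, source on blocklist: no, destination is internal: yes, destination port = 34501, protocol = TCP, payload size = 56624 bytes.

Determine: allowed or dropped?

Dropped

Atomic conditions:
  protocol ∈ {GRE, TCP}: TCP is in the set → true
  NOT destination is internal: yes → false
  TLS handshake observed: yes → true
  payload size between 14566 bytes and 15309 bytes: 56624 in [14566, 15309] is false
  flow rate = 5296 pps: 6053 == 5296 is false
  part of established connection: no → false
  destination port between 20441 and 62940: 34501 in [20441, 62940] is true
  source port between 5578 and 62107: 47644 in [5578, 62107] is true
  source on blocklist: no → false
  protocol = TCP: TCP == TCP is true
  NOT source is internal: yes → false
  source zone ∈ {corp, mgmt}: guest is not in the set → false
  destination zone ∈ {dmz, vpn}: vpn is in the set → true
  source zone ∈ {dmz, mgmt, vpn}: guest is not in the set → false
Combine:
[1.1.1.1.1] true OR false OR true = true
[1.1.1.1.2.2] false → false (antecedent false ⇒ implication holds) = true
[1.1.1.1.2] false AND true = false
[1.1.1.1] exactly-one(true, false) = true
[1.1.1] NOT true = false
[1.1] NOT false = true
[1.2.1.2] true → true = true
[1.2.1] false OR true = true
[1.2.2.1.2] true → false = false
[1.2.2.1] false OR false = false
[1.2.2] NOT false = true
[1.2] exactly-one(true, true) = false
[1] true AND false = false
[2] exactly-one(false, true, false) = true
[root] false AND true = false
Overall: false → dropped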